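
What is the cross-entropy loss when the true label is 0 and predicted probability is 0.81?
L = 1.661

L = -0·log(0.81) - 1·log(0.19) = -log(0.19) = 1.661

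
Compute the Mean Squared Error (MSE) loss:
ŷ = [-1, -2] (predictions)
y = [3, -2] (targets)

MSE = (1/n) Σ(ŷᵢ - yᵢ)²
MSE = 8

MSE = (1/2)((-1-3)² + (-2--2)²) = (1/2)(16 + 0) = 8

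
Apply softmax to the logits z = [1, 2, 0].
p = [0.2447, 0.6652, 0.09]

exp(z) = [2.718, 7.389, 1]
Sum = 11.11
p = [0.2447, 0.6652, 0.09]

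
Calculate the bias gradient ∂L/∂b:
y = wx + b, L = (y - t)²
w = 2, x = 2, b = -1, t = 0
∂L/∂b = 6

y = wx + b = (2)(2) + -1 = 3
∂L/∂y = 2(y - t) = 2(3 - 0) = 6
∂y/∂b = 1
∂L/∂b = ∂L/∂y · ∂y/∂b = 6 × 1 = 6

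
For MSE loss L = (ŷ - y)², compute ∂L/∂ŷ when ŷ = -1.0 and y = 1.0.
∂L/∂ŷ = -4.0

∂L/∂ŷ = 2(ŷ - y) = 2(-1.0 - 1.0) = 2(-2.0) = -4.0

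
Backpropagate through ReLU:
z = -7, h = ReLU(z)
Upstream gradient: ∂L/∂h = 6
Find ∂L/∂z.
∂L/∂z = 0

h = ReLU(-7) = 0
Since z < 0: ∂h/∂z = 0
∂L/∂z = ∂L/∂h · ∂h/∂z = 6 × 0 = 0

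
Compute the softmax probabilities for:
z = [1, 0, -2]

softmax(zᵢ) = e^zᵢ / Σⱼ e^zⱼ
p = [0.7054, 0.2595, 0.0351]

exp(z) = [2.718, 1, 0.1353]
Sum = 3.854
p = [0.7054, 0.2595, 0.0351]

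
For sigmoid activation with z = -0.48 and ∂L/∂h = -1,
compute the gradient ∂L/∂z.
∂L/∂z = -0.2361

σ(-0.48) = 0.3823
σ'(-0.48) = σ(-0.48)(1 - σ(-0.48)) = 0.3823 × 0.6177 = 0.2361
∂L/∂z = ∂L/∂h · σ'(z) = -1 × 0.2361 = -0.2361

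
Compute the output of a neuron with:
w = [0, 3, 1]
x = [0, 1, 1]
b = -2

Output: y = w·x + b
y = 2

y = (0)(0) + (3)(1) + (1)(1) + -2 = 2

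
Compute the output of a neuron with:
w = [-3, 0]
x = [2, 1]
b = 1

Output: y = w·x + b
y = -5

y = (-3)(2) + (0)(1) + 1 = -5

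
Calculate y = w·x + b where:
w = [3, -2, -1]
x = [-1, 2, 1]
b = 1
y = -7

y = (3)(-1) + (-2)(2) + (-1)(1) + 1 = -7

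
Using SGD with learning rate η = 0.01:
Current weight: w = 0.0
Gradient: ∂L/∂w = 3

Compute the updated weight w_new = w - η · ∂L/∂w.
w_new = -0.03

w_new = w - η·∂L/∂w = 0.0 - 0.01×(3) = 0.0 - (0.03) = -0.03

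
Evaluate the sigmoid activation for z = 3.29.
0.9641

sigmoid(3.29) = 1/(1 + e^(-3.29)) = 1/(1 + 0.03725) = 0.9641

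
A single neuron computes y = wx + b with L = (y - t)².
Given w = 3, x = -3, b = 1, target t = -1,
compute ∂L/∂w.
∂L/∂w = 42

y = wx + b = (3)(-3) + 1 = -8
∂L/∂y = 2(y - t) = 2(-8 - -1) = -14
∂y/∂w = x = -3
∂L/∂w = ∂L/∂y · ∂y/∂w = -14 × -3 = 42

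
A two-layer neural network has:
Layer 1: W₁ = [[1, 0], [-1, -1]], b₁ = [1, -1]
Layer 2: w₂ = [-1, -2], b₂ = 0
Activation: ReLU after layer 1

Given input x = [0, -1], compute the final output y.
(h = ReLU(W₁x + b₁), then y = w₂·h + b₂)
y = -1

Layer 1 pre-activation: z₁ = [1, 0]
After ReLU: h = [1, 0]
Layer 2 output: y = -1×1 + -2×0 + 0 = -1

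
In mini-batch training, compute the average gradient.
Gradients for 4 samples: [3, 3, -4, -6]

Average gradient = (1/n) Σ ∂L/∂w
Average gradient = -1

Average = (1/4)(3 + 3 + -4 + -6) = -4/4 = -1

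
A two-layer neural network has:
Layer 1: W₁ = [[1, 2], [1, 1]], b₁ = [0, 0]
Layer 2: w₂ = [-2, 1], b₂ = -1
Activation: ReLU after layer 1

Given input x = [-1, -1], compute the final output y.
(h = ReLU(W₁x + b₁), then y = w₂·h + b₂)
y = -1

Layer 1 pre-activation: z₁ = [-3, -2]
After ReLU: h = [0, 0]
Layer 2 output: y = -2×0 + 1×0 + -1 = -1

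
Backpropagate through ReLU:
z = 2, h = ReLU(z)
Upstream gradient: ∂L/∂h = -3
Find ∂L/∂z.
∂L/∂z = -3

h = ReLU(2) = 2
Since z > 0: ∂h/∂z = 1
∂L/∂z = ∂L/∂h · ∂h/∂z = -3 × 1 = -3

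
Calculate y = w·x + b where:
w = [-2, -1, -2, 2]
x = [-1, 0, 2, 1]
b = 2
y = 2

y = (-2)(-1) + (-1)(0) + (-2)(2) + (2)(1) + 2 = 2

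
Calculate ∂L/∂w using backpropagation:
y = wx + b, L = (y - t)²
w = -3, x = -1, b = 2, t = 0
∂L/∂w = -10

y = wx + b = (-3)(-1) + 2 = 5
∂L/∂y = 2(y - t) = 2(5 - 0) = 10
∂y/∂w = x = -1
∂L/∂w = ∂L/∂y · ∂y/∂w = 10 × -1 = -10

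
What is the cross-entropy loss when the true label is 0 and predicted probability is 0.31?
L = 0.3711

L = -0·log(0.31) - 1·log(0.69) = -log(0.69) = 0.3711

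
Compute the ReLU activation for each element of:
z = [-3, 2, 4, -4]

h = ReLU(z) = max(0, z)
h = [0, 2, 4, 0]

ReLU applied element-wise: max(0,-3)=0, max(0,2)=2, max(0,4)=4, max(0,-4)=0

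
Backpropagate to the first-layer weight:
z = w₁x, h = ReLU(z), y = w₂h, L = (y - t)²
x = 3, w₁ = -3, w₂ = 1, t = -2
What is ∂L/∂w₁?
∂L/∂w₁ = 0

Forward pass:
z = w₁x = -3×3 = -9
h = ReLU(-9) = 0
y = w₂h = 1×0 = 0

Backward pass:
∂L/∂y = 2(y - t) = 2(0 - -2) = 4
∂y/∂h = w₂ = 1
∂h/∂z = 0 (ReLU derivative)
∂z/∂w₁ = x = 3

∂L/∂w₁ = 4 × 1 × 0 × 3 = 0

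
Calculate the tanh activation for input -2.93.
-0.9943

tanh(-2.93) = (e^(-2.93) - e^(2.93))/(e^(-2.93) + e^(2.93)) = -0.9943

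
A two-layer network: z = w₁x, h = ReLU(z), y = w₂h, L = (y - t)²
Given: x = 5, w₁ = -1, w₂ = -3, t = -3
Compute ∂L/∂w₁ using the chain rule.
∂L/∂w₁ = 0

Forward pass:
z = w₁x = -1×5 = -5
h = ReLU(-5) = 0
y = w₂h = -3×0 = 0

Backward pass:
∂L/∂y = 2(y - t) = 2(0 - -3) = 6
∂y/∂h = w₂ = -3
∂h/∂z = 0 (ReLU derivative)
∂z/∂w₁ = x = 5

∂L/∂w₁ = 6 × -3 × 0 × 5 = 0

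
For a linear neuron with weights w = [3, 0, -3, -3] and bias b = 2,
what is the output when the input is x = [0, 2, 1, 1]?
y = -4

y = (3)(0) + (0)(2) + (-3)(1) + (-3)(1) + 2 = -4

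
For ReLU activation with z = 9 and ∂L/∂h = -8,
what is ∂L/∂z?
∂L/∂z = -8

h = ReLU(9) = 9
Since z > 0: ∂h/∂z = 1
∂L/∂z = ∂L/∂h · ∂h/∂z = -8 × 1 = -8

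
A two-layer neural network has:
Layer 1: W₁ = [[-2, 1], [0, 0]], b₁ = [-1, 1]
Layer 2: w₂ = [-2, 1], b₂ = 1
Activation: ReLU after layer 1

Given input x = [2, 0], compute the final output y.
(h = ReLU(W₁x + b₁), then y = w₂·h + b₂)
y = 2

Layer 1 pre-activation: z₁ = [-5, 1]
After ReLU: h = [0, 1]
Layer 2 output: y = -2×0 + 1×1 + 1 = 2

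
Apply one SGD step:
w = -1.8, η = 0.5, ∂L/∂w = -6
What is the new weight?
w_new = 1.2

w_new = w - η·∂L/∂w = -1.8 - 0.5×(-6) = -1.8 - (-3) = 1.2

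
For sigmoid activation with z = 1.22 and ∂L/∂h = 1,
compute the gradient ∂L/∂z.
∂L/∂z = 0.176

σ(1.22) = 0.7721
σ'(1.22) = σ(1.22)(1 - σ(1.22)) = 0.7721 × 0.2279 = 0.176
∂L/∂z = ∂L/∂h · σ'(z) = 1 × 0.176 = 0.176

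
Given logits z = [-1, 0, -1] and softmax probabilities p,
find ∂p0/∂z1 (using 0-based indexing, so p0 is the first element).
∂p0/∂z1 = -0.1221

p = softmax(z) = [0.2119, 0.5761, 0.2119]
p0 = 0.2119, p1 = 0.5761

∂p0/∂z1 = -p0 × p1 = -0.2119 × 0.5761 = -0.1221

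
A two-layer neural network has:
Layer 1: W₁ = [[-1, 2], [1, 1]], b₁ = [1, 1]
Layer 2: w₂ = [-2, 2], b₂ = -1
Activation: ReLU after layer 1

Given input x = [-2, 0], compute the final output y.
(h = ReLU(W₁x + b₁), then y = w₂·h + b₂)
y = -7

Layer 1 pre-activation: z₁ = [3, -1]
After ReLU: h = [3, 0]
Layer 2 output: y = -2×3 + 2×0 + -1 = -7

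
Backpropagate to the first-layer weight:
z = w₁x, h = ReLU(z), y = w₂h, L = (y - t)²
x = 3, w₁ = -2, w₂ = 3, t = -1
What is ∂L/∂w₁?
∂L/∂w₁ = 0

Forward pass:
z = w₁x = -2×3 = -6
h = ReLU(-6) = 0
y = w₂h = 3×0 = 0

Backward pass:
∂L/∂y = 2(y - t) = 2(0 - -1) = 2
∂y/∂h = w₂ = 3
∂h/∂z = 0 (ReLU derivative)
∂z/∂w₁ = x = 3

∂L/∂w₁ = 2 × 3 × 0 × 3 = 0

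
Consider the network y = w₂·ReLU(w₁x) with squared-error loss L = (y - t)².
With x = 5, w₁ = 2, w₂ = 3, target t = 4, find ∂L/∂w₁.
∂L/∂w₁ = 780

Forward pass:
z = w₁x = 2×5 = 10
h = ReLU(10) = 10
y = w₂h = 3×10 = 30

Backward pass:
∂L/∂y = 2(y - t) = 2(30 - 4) = 52
∂y/∂h = w₂ = 3
∂h/∂z = 1 (ReLU derivative)
∂z/∂w₁ = x = 5

∂L/∂w₁ = 52 × 3 × 1 × 5 = 780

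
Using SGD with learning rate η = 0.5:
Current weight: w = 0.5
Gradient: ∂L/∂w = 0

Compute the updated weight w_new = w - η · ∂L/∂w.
w_new = 0.5

w_new = w - η·∂L/∂w = 0.5 - 0.5×(0) = 0.5 - (0) = 0.5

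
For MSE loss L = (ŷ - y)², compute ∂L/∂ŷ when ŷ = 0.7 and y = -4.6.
∂L/∂ŷ = 10.6

∂L/∂ŷ = 2(ŷ - y) = 2(0.7 - -4.6) = 2(5.3) = 10.6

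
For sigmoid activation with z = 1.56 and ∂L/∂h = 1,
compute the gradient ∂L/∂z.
∂L/∂z = 0.1435

σ(1.56) = 0.8264
σ'(1.56) = σ(1.56)(1 - σ(1.56)) = 0.8264 × 0.1736 = 0.1435
∂L/∂z = ∂L/∂h · σ'(z) = 1 × 0.1435 = 0.1435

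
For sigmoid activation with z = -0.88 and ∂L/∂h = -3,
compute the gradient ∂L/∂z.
∂L/∂z = -0.6217

σ(-0.88) = 0.2932
σ'(-0.88) = σ(-0.88)(1 - σ(-0.88)) = 0.2932 × 0.7068 = 0.2072
∂L/∂z = ∂L/∂h · σ'(z) = -3 × 0.2072 = -0.6217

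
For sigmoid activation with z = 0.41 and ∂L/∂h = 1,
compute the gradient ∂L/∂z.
∂L/∂z = 0.2398

σ(0.41) = 0.6011
σ'(0.41) = σ(0.41)(1 - σ(0.41)) = 0.6011 × 0.3989 = 0.2398
∂L/∂z = ∂L/∂h · σ'(z) = 1 × 0.2398 = 0.2398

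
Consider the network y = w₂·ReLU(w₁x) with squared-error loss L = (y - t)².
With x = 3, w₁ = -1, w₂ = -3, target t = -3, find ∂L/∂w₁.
∂L/∂w₁ = 0

Forward pass:
z = w₁x = -1×3 = -3
h = ReLU(-3) = 0
y = w₂h = -3×0 = 0

Backward pass:
∂L/∂y = 2(y - t) = 2(0 - -3) = 6
∂y/∂h = w₂ = -3
∂h/∂z = 0 (ReLU derivative)
∂z/∂w₁ = x = 3

∂L/∂w₁ = 6 × -3 × 0 × 3 = 0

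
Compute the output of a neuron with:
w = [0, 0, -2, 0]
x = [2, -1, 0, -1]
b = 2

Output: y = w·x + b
y = 2

y = (0)(2) + (0)(-1) + (-2)(0) + (0)(-1) + 2 = 2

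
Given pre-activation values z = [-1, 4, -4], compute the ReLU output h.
h = [0, 4, 0]

ReLU applied element-wise: max(0,-1)=0, max(0,4)=4, max(0,-4)=0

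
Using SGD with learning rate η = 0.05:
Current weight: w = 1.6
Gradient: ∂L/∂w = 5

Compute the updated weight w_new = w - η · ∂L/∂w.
w_new = 1.35

w_new = w - η·∂L/∂w = 1.6 - 0.05×(5) = 1.6 - (0.25) = 1.35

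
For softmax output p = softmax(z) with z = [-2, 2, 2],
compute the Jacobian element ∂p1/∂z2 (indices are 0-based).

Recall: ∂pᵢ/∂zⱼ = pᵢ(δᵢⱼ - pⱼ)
∂p1/∂z2 = -0.2455

p = softmax(z) = [0.009075, 0.4955, 0.4955]
p1 = 0.4955, p2 = 0.4955

∂p1/∂z2 = -p1 × p2 = -0.4955 × 0.4955 = -0.2455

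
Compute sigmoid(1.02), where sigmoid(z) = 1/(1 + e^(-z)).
0.735

sigmoid(1.02) = 1/(1 + e^(-1.02)) = 1/(1 + 0.3606) = 0.735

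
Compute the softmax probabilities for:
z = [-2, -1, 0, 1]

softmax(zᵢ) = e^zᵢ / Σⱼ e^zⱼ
p = [0.0321, 0.0871, 0.2369, 0.6439]

exp(z) = [0.1353, 0.3679, 1, 2.718]
Sum = 4.221
p = [0.0321, 0.0871, 0.2369, 0.6439]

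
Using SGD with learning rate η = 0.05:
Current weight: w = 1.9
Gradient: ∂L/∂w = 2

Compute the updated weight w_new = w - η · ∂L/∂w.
w_new = 1.8

w_new = w - η·∂L/∂w = 1.9 - 0.05×(2) = 1.9 - (0.1) = 1.8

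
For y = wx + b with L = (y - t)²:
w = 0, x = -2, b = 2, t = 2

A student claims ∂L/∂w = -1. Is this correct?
Incorrect

y = (0)(-2) + 2 = 2
∂L/∂y = 2(y - t) = 2(2 - 2) = 0
∂y/∂w = x = -2
∂L/∂w = 0 × -2 = 0

Claimed value: -1
Incorrect: The correct gradient is 0.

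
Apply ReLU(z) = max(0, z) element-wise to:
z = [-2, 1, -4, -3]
h = [0, 1, 0, 0]

ReLU applied element-wise: max(0,-2)=0, max(0,1)=1, max(0,-4)=0, max(0,-3)=0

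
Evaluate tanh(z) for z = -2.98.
-0.9949

tanh(-2.98) = (e^(-2.98) - e^(2.98))/(e^(-2.98) + e^(2.98)) = -0.9949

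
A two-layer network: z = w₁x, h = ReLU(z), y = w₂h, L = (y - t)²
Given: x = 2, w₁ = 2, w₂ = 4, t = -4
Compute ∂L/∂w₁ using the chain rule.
∂L/∂w₁ = 320

Forward pass:
z = w₁x = 2×2 = 4
h = ReLU(4) = 4
y = w₂h = 4×4 = 16

Backward pass:
∂L/∂y = 2(y - t) = 2(16 - -4) = 40
∂y/∂h = w₂ = 4
∂h/∂z = 1 (ReLU derivative)
∂z/∂w₁ = x = 2

∂L/∂w₁ = 40 × 4 × 1 × 2 = 320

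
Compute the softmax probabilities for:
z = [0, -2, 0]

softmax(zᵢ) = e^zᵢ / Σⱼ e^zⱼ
p = [0.4683, 0.0634, 0.4683]

exp(z) = [1, 0.1353, 1]
Sum = 2.135
p = [0.4683, 0.0634, 0.4683]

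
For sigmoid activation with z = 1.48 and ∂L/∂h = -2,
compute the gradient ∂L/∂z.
∂L/∂z = -0.3021

σ(1.48) = 0.8146
σ'(1.48) = σ(1.48)(1 - σ(1.48)) = 0.8146 × 0.1854 = 0.151
∂L/∂z = ∂L/∂h · σ'(z) = -2 × 0.151 = -0.3021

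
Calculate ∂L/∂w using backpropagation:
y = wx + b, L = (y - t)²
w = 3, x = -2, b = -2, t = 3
∂L/∂w = 44

y = wx + b = (3)(-2) + -2 = -8
∂L/∂y = 2(y - t) = 2(-8 - 3) = -22
∂y/∂w = x = -2
∂L/∂w = ∂L/∂y · ∂y/∂w = -22 × -2 = 44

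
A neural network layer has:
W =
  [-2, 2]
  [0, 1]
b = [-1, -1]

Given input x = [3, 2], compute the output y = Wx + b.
y = [-3, 1]

Wx = [-2×3 + 2×2, 0×3 + 1×2]
   = [-2, 2]
y = Wx + b = [-2 + -1, 2 + -1] = [-3, 1]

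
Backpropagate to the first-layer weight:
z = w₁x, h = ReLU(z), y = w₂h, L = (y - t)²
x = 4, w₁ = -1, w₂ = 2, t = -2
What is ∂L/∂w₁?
∂L/∂w₁ = 0

Forward pass:
z = w₁x = -1×4 = -4
h = ReLU(-4) = 0
y = w₂h = 2×0 = 0

Backward pass:
∂L/∂y = 2(y - t) = 2(0 - -2) = 4
∂y/∂h = w₂ = 2
∂h/∂z = 0 (ReLU derivative)
∂z/∂w₁ = x = 4

∂L/∂w₁ = 4 × 2 × 0 × 4 = 0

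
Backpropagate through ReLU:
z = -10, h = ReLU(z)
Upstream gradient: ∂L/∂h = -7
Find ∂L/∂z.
∂L/∂z = 0

h = ReLU(-10) = 0
Since z < 0: ∂h/∂z = 0
∂L/∂z = ∂L/∂h · ∂h/∂z = -7 × 0 = 0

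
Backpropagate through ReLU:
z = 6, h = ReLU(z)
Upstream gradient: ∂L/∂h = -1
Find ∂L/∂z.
∂L/∂z = -1

h = ReLU(6) = 6
Since z > 0: ∂h/∂z = 1
∂L/∂z = ∂L/∂h · ∂h/∂z = -1 × 1 = -1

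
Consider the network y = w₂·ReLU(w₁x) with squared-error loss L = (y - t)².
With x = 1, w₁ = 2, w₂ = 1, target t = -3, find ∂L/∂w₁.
∂L/∂w₁ = 10

Forward pass:
z = w₁x = 2×1 = 2
h = ReLU(2) = 2
y = w₂h = 1×2 = 2

Backward pass:
∂L/∂y = 2(y - t) = 2(2 - -3) = 10
∂y/∂h = w₂ = 1
∂h/∂z = 1 (ReLU derivative)
∂z/∂w₁ = x = 1

∂L/∂w₁ = 10 × 1 × 1 × 1 = 10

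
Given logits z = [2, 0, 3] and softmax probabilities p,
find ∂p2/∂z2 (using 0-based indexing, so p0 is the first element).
∂p2/∂z2 = 0.2078

p = softmax(z) = [0.2595, 0.03512, 0.7054]
p2 = 0.7054

∂p2/∂z2 = p2(1 - p2) = 0.7054 × (1 - 0.7054) = 0.2078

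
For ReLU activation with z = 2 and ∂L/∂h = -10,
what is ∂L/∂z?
∂L/∂z = -10

h = ReLU(2) = 2
Since z > 0: ∂h/∂z = 1
∂L/∂z = ∂L/∂h · ∂h/∂z = -10 × 1 = -10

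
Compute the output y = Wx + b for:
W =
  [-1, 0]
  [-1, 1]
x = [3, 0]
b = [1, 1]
y = [-2, -2]

Wx = [-1×3 + 0×0, -1×3 + 1×0]
   = [-3, -3]
y = Wx + b = [-3 + 1, -3 + 1] = [-2, -2]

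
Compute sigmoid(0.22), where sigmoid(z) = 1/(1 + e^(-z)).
0.5548

sigmoid(0.22) = 1/(1 + e^(-0.22)) = 1/(1 + 0.8025) = 0.5548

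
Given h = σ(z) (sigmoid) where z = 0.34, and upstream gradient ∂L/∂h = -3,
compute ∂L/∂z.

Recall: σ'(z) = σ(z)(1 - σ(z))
∂L/∂z = -0.7287

σ(0.34) = 0.5842
σ'(0.34) = σ(0.34)(1 - σ(0.34)) = 0.5842 × 0.4158 = 0.2429
∂L/∂z = ∂L/∂h · σ'(z) = -3 × 0.2429 = -0.7287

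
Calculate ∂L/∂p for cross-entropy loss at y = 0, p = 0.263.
∂L/∂p = 1.357

∂L/∂p = -y/p + (1-y)/(1-p) = 0 + 1/0.737 = 1.357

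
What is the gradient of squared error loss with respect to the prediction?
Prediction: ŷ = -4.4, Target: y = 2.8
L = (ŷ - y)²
∂L/∂ŷ = -14.4

∂L/∂ŷ = 2(ŷ - y) = 2(-4.4 - 2.8) = 2(-7.2) = -14.4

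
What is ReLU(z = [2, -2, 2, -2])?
h = [2, 0, 2, 0]

ReLU applied element-wise: max(0,2)=2, max(0,-2)=0, max(0,2)=2, max(0,-2)=0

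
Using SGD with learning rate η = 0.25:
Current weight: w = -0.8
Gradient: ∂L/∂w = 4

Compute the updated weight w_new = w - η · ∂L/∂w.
w_new = -1.8

w_new = w - η·∂L/∂w = -0.8 - 0.25×(4) = -0.8 - (1) = -1.8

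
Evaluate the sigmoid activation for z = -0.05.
0.4875

sigmoid(-0.05) = 1/(1 + e^(0.05)) = 1/(1 + 1.051) = 0.4875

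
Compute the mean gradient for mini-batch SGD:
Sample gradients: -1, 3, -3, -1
Average gradient = -0.5

Average = (1/4)(-1 + 3 + -3 + -1) = -2/4 = -0.5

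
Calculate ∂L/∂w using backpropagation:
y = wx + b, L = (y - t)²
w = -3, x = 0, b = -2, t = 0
∂L/∂w = 0

y = wx + b = (-3)(0) + -2 = -2
∂L/∂y = 2(y - t) = 2(-2 - 0) = -4
∂y/∂w = x = 0
∂L/∂w = ∂L/∂y · ∂y/∂w = -4 × 0 = 0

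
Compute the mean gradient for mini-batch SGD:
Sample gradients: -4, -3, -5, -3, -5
Average gradient = -4

Average = (1/5)(-4 + -3 + -5 + -3 + -5) = -20/5 = -4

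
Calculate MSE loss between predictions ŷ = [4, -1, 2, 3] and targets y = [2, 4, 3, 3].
MSE = 7.5

MSE = (1/4)((4-2)² + (-1-4)² + (2-3)² + (3-3)²) = (1/4)(4 + 25 + 1 + 0) = 7.5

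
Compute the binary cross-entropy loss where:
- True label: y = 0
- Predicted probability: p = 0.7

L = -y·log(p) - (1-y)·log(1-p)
L = 1.204

L = -0·log(0.7) - 1·log(0.3) = -log(0.3) = 1.204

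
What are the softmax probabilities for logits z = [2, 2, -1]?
p = [0.4879, 0.4879, 0.0243]

exp(z) = [7.389, 7.389, 0.3679]
Sum = 15.15
p = [0.4879, 0.4879, 0.0243]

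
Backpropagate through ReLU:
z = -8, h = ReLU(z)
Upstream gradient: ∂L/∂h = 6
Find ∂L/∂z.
∂L/∂z = 0

h = ReLU(-8) = 0
Since z < 0: ∂h/∂z = 0
∂L/∂z = ∂L/∂h · ∂h/∂z = 6 × 0 = 0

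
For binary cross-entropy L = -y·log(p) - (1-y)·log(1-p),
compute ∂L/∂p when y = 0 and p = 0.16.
∂L/∂p = 1.19

∂L/∂p = -y/p + (1-y)/(1-p) = 0 + 1/0.84 = 1.19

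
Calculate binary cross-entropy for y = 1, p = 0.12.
L = 2.12

L = -1·log(0.12) - 0·log(0.88) = -log(0.12) = 2.12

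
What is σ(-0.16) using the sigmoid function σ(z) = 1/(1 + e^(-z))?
0.4601

sigmoid(-0.16) = 1/(1 + e^(0.16)) = 1/(1 + 1.174) = 0.4601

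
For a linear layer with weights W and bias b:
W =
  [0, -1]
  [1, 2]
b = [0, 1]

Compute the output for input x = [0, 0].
y = [0, 1]

Wx = [0×0 + -1×0, 1×0 + 2×0]
   = [0, 0]
y = Wx + b = [0 + 0, 0 + 1] = [0, 1]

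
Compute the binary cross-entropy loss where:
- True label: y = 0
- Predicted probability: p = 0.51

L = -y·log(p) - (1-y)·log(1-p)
L = 0.7133

L = -0·log(0.51) - 1·log(0.49) = -log(0.49) = 0.7133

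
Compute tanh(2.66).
0.9903

tanh(2.66) = (e^(2.66) - e^(-2.66))/(e^(2.66) + e^(-2.66)) = 0.9903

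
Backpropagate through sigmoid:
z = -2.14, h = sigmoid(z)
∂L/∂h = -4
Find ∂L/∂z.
∂L/∂z = -0.3768

σ(-2.14) = 0.1053
σ'(-2.14) = σ(-2.14)(1 - σ(-2.14)) = 0.1053 × 0.8947 = 0.09419
∂L/∂z = ∂L/∂h · σ'(z) = -4 × 0.09419 = -0.3768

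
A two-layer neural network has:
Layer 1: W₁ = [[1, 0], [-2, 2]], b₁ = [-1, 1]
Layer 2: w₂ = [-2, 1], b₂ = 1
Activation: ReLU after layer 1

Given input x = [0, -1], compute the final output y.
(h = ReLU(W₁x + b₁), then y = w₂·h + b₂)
y = 1

Layer 1 pre-activation: z₁ = [-1, -1]
After ReLU: h = [0, 0]
Layer 2 output: y = -2×0 + 1×0 + 1 = 1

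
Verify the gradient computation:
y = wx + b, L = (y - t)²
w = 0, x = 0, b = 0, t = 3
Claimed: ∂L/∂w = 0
Correct

y = (0)(0) + 0 = 0
∂L/∂y = 2(y - t) = 2(0 - 3) = -6
∂y/∂w = x = 0
∂L/∂w = -6 × 0 = 0

Claimed value: 0
Correct: The correct gradient is 0.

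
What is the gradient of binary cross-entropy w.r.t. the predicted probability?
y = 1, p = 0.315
∂L/∂p = -3.175

∂L/∂p = -y/p + (1-y)/(1-p) = -1/0.315 + 0 = -3.175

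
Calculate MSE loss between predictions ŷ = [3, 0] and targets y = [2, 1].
MSE = 1

MSE = (1/2)((3-2)² + (0-1)²) = (1/2)(1 + 1) = 1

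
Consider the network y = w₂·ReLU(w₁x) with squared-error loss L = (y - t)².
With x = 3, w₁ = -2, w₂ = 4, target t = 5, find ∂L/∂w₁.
∂L/∂w₁ = 0

Forward pass:
z = w₁x = -2×3 = -6
h = ReLU(-6) = 0
y = w₂h = 4×0 = 0

Backward pass:
∂L/∂y = 2(y - t) = 2(0 - 5) = -10
∂y/∂h = w₂ = 4
∂h/∂z = 0 (ReLU derivative)
∂z/∂w₁ = x = 3

∂L/∂w₁ = -10 × 4 × 0 × 3 = 0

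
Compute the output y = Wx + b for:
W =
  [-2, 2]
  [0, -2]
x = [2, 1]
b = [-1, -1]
y = [-3, -3]

Wx = [-2×2 + 2×1, 0×2 + -2×1]
   = [-2, -2]
y = Wx + b = [-2 + -1, -2 + -1] = [-3, -3]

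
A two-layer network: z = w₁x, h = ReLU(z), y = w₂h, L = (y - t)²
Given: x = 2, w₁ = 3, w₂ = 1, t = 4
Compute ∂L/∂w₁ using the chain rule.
∂L/∂w₁ = 8

Forward pass:
z = w₁x = 3×2 = 6
h = ReLU(6) = 6
y = w₂h = 1×6 = 6

Backward pass:
∂L/∂y = 2(y - t) = 2(6 - 4) = 4
∂y/∂h = w₂ = 1
∂h/∂z = 1 (ReLU derivative)
∂z/∂w₁ = x = 2

∂L/∂w₁ = 4 × 1 × 1 × 2 = 8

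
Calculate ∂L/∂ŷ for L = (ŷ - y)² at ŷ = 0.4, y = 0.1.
∂L/∂ŷ = 0.6

∂L/∂ŷ = 2(ŷ - y) = 2(0.4 - 0.1) = 2(0.3) = 0.6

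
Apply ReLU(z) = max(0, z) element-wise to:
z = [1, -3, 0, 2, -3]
h = [1, 0, 0, 2, 0]

ReLU applied element-wise: max(0,1)=1, max(0,-3)=0, max(0,0)=0, max(0,2)=2, max(0,-3)=0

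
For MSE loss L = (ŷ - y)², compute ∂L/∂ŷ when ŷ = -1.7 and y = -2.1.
∂L/∂ŷ = 0.8

∂L/∂ŷ = 2(ŷ - y) = 2(-1.7 - -2.1) = 2(0.4) = 0.8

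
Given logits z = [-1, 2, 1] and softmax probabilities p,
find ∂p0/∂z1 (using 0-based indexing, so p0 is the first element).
∂p0/∂z1 = -0.02477

p = softmax(z) = [0.03512, 0.7054, 0.2595]
p0 = 0.03512, p1 = 0.7054

∂p0/∂z1 = -p0 × p1 = -0.03512 × 0.7054 = -0.02477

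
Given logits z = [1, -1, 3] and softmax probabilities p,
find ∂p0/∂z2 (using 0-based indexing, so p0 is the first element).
∂p0/∂z2 = -0.1017

p = softmax(z) = [0.1173, 0.01588, 0.8668]
p0 = 0.1173, p2 = 0.8668

∂p0/∂z2 = -p0 × p2 = -0.1173 × 0.8668 = -0.1017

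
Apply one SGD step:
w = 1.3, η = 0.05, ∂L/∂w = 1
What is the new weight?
w_new = 1.25

w_new = w - η·∂L/∂w = 1.3 - 0.05×(1) = 1.3 - (0.05) = 1.25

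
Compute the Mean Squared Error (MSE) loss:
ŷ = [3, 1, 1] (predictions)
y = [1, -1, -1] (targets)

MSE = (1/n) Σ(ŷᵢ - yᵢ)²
MSE = 4

MSE = (1/3)((3-1)² + (1--1)² + (1--1)²) = (1/3)(4 + 4 + 4) = 4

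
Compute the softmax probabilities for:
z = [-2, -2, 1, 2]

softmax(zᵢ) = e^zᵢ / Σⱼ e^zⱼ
p = [0.013, 0.013, 0.2619, 0.712]

exp(z) = [0.1353, 0.1353, 2.718, 7.389]
Sum = 10.38
p = [0.013, 0.013, 0.2619, 0.712]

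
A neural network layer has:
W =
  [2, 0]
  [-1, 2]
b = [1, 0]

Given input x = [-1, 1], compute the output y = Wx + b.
y = [-1, 3]

Wx = [2×-1 + 0×1, -1×-1 + 2×1]
   = [-2, 3]
y = Wx + b = [-2 + 1, 3 + 0] = [-1, 3]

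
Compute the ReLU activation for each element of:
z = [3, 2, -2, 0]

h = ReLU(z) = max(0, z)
h = [3, 2, 0, 0]

ReLU applied element-wise: max(0,3)=3, max(0,2)=2, max(0,-2)=0, max(0,0)=0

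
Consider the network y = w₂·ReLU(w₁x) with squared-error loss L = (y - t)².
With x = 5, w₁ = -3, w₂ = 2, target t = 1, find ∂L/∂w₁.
∂L/∂w₁ = 0

Forward pass:
z = w₁x = -3×5 = -15
h = ReLU(-15) = 0
y = w₂h = 2×0 = 0

Backward pass:
∂L/∂y = 2(y - t) = 2(0 - 1) = -2
∂y/∂h = w₂ = 2
∂h/∂z = 0 (ReLU derivative)
∂z/∂w₁ = x = 5

∂L/∂w₁ = -2 × 2 × 0 × 5 = 0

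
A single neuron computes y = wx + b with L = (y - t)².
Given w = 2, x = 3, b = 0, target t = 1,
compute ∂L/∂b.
∂L/∂b = 10

y = wx + b = (2)(3) + 0 = 6
∂L/∂y = 2(y - t) = 2(6 - 1) = 10
∂y/∂b = 1
∂L/∂b = ∂L/∂y · ∂y/∂b = 10 × 1 = 10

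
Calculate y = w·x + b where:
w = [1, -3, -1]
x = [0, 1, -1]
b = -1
y = -3

y = (1)(0) + (-3)(1) + (-1)(-1) + -1 = -3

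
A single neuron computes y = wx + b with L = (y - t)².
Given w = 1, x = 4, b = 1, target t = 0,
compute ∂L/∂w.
∂L/∂w = 40

y = wx + b = (1)(4) + 1 = 5
∂L/∂y = 2(y - t) = 2(5 - 0) = 10
∂y/∂w = x = 4
∂L/∂w = ∂L/∂y · ∂y/∂w = 10 × 4 = 40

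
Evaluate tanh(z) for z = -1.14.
-0.8144

tanh(-1.14) = (e^(-1.14) - e^(1.14))/(e^(-1.14) + e^(1.14)) = -0.8144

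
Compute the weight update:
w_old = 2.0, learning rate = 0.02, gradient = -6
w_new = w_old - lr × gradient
w_new = 2.12

w_new = w - η·∂L/∂w = 2.0 - 0.02×(-6) = 2.0 - (-0.12) = 2.12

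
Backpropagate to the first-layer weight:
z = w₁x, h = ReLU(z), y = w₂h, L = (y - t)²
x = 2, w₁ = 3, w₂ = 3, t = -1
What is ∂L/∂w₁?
∂L/∂w₁ = 228

Forward pass:
z = w₁x = 3×2 = 6
h = ReLU(6) = 6
y = w₂h = 3×6 = 18

Backward pass:
∂L/∂y = 2(y - t) = 2(18 - -1) = 38
∂y/∂h = w₂ = 3
∂h/∂z = 1 (ReLU derivative)
∂z/∂w₁ = x = 2

∂L/∂w₁ = 38 × 3 × 1 × 2 = 228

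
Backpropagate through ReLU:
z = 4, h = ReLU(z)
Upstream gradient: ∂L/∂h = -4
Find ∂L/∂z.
∂L/∂z = -4

h = ReLU(4) = 4
Since z > 0: ∂h/∂z = 1
∂L/∂z = ∂L/∂h · ∂h/∂z = -4 × 1 = -4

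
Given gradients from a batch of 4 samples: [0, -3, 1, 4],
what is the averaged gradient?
Average gradient = 0.5

Average = (1/4)(0 + -3 + 1 + 4) = 2/4 = 0.5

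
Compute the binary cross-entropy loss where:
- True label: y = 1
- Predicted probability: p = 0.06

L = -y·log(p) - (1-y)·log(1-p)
L = 2.813

L = -1·log(0.06) - 0·log(0.94) = -log(0.06) = 2.813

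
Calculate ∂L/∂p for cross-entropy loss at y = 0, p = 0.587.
∂L/∂p = 2.421

∂L/∂p = -y/p + (1-y)/(1-p) = 0 + 1/0.413 = 2.421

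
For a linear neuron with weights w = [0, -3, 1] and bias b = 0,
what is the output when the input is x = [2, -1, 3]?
y = 6

y = (0)(2) + (-3)(-1) + (1)(3) + 0 = 6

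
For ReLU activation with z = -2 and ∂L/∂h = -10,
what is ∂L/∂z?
∂L/∂z = 0

h = ReLU(-2) = 0
Since z < 0: ∂h/∂z = 0
∂L/∂z = ∂L/∂h · ∂h/∂z = -10 × 0 = 0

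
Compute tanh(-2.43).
-0.9846

tanh(-2.43) = (e^(-2.43) - e^(2.43))/(e^(-2.43) + e^(2.43)) = -0.9846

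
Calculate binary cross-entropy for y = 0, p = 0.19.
L = 0.2107

L = -0·log(0.19) - 1·log(0.81) = -log(0.81) = 0.2107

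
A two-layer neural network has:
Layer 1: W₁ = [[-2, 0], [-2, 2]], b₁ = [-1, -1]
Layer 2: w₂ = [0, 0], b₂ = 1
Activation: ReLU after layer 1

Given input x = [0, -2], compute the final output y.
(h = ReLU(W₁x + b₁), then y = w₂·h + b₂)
y = 1

Layer 1 pre-activation: z₁ = [-1, -5]
After ReLU: h = [0, 0]
Layer 2 output: y = 0×0 + 0×0 + 1 = 1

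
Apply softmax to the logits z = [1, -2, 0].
p = [0.7054, 0.0351, 0.2595]

exp(z) = [2.718, 0.1353, 1]
Sum = 3.854
p = [0.7054, 0.0351, 0.2595]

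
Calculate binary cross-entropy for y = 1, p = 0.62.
L = 0.478

L = -1·log(0.62) - 0·log(0.38) = -log(0.62) = 0.478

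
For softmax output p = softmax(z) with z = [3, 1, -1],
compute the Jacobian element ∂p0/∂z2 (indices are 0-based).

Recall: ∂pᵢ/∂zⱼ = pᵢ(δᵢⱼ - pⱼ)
∂p0/∂z2 = -0.01376

p = softmax(z) = [0.8668, 0.1173, 0.01588]
p0 = 0.8668, p2 = 0.01588

∂p0/∂z2 = -p0 × p2 = -0.8668 × 0.01588 = -0.01376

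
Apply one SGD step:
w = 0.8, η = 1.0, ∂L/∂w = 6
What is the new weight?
w_new = -5.2

w_new = w - η·∂L/∂w = 0.8 - 1.0×(6) = 0.8 - (6) = -5.2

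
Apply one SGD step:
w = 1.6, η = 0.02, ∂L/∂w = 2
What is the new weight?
w_new = 1.56

w_new = w - η·∂L/∂w = 1.6 - 0.02×(2) = 1.6 - (0.04) = 1.56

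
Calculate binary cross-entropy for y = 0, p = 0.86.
L = 1.966

L = -0·log(0.86) - 1·log(0.14) = -log(0.14) = 1.966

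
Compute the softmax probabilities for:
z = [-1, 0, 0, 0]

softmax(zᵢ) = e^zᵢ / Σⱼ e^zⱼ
p = [0.1092, 0.2969, 0.2969, 0.2969]

exp(z) = [0.3679, 1, 1, 1]
Sum = 3.368
p = [0.1092, 0.2969, 0.2969, 0.2969]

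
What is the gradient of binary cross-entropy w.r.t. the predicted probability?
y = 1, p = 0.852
∂L/∂p = -1.174

∂L/∂p = -y/p + (1-y)/(1-p) = -1/0.852 + 0 = -1.174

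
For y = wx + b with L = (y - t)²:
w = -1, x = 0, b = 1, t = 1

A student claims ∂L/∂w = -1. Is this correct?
Incorrect

y = (-1)(0) + 1 = 1
∂L/∂y = 2(y - t) = 2(1 - 1) = 0
∂y/∂w = x = 0
∂L/∂w = 0 × 0 = 0

Claimed value: -1
Incorrect: The correct gradient is 0.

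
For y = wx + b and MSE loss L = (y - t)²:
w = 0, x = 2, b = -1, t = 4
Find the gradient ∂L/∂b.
∂L/∂b = -10

y = wx + b = (0)(2) + -1 = -1
∂L/∂y = 2(y - t) = 2(-1 - 4) = -10
∂y/∂b = 1
∂L/∂b = ∂L/∂y · ∂y/∂b = -10 × 1 = -10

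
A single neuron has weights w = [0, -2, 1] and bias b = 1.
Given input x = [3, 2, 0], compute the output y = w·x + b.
y = -3

y = (0)(3) + (-2)(2) + (1)(0) + 1 = -3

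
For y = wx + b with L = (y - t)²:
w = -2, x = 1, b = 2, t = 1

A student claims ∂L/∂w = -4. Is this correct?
Incorrect

y = (-2)(1) + 2 = 0
∂L/∂y = 2(y - t) = 2(0 - 1) = -2
∂y/∂w = x = 1
∂L/∂w = -2 × 1 = -2

Claimed value: -4
Incorrect: The correct gradient is -2.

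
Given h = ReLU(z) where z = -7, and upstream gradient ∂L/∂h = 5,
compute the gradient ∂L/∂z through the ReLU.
∂L/∂z = 0

h = ReLU(-7) = 0
Since z < 0: ∂h/∂z = 0
∂L/∂z = ∂L/∂h · ∂h/∂z = 5 × 0 = 0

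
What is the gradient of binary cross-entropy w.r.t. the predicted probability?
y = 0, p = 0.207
∂L/∂p = 1.261

∂L/∂p = -y/p + (1-y)/(1-p) = 0 + 1/0.793 = 1.261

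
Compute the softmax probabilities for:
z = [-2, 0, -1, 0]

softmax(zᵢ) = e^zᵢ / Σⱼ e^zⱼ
p = [0.0541, 0.3995, 0.147, 0.3995]

exp(z) = [0.1353, 1, 0.3679, 1]
Sum = 2.503
p = [0.0541, 0.3995, 0.147, 0.3995]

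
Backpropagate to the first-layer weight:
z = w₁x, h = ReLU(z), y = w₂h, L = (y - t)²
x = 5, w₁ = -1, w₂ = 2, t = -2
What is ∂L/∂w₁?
∂L/∂w₁ = 0

Forward pass:
z = w₁x = -1×5 = -5
h = ReLU(-5) = 0
y = w₂h = 2×0 = 0

Backward pass:
∂L/∂y = 2(y - t) = 2(0 - -2) = 4
∂y/∂h = w₂ = 2
∂h/∂z = 0 (ReLU derivative)
∂z/∂w₁ = x = 5

∂L/∂w₁ = 4 × 2 × 0 × 5 = 0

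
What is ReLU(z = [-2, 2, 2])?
h = [0, 2, 2]

ReLU applied element-wise: max(0,-2)=0, max(0,2)=2, max(0,2)=2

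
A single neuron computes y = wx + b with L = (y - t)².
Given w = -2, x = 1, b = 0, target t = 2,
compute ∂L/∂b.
∂L/∂b = -8

y = wx + b = (-2)(1) + 0 = -2
∂L/∂y = 2(y - t) = 2(-2 - 2) = -8
∂y/∂b = 1
∂L/∂b = ∂L/∂y · ∂y/∂b = -8 × 1 = -8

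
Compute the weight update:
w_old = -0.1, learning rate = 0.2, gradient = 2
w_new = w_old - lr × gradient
w_new = -0.5

w_new = w - η·∂L/∂w = -0.1 - 0.2×(2) = -0.1 - (0.4) = -0.5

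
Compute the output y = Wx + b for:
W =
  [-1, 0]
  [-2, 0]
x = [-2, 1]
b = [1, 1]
y = [3, 5]

Wx = [-1×-2 + 0×1, -2×-2 + 0×1]
   = [2, 4]
y = Wx + b = [2 + 1, 4 + 1] = [3, 5]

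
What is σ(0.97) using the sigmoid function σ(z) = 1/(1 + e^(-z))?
0.7251

sigmoid(0.97) = 1/(1 + e^(-0.97)) = 1/(1 + 0.3791) = 0.7251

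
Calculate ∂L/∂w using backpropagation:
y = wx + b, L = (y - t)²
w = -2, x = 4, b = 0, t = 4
∂L/∂w = -96

y = wx + b = (-2)(4) + 0 = -8
∂L/∂y = 2(y - t) = 2(-8 - 4) = -24
∂y/∂w = x = 4
∂L/∂w = ∂L/∂y · ∂y/∂w = -24 × 4 = -96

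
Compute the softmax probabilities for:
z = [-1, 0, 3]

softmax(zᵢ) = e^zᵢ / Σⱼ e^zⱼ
p = [0.0171, 0.0466, 0.9362]

exp(z) = [0.3679, 1, 20.09]
Sum = 21.45
p = [0.0171, 0.0466, 0.9362]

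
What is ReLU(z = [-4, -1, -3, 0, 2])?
h = [0, 0, 0, 0, 2]

ReLU applied element-wise: max(0,-4)=0, max(0,-1)=0, max(0,-3)=0, max(0,0)=0, max(0,2)=2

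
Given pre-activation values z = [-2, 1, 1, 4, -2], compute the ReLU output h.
h = [0, 1, 1, 4, 0]

ReLU applied element-wise: max(0,-2)=0, max(0,1)=1, max(0,1)=1, max(0,4)=4, max(0,-2)=0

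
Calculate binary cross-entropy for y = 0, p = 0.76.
L = 1.427

L = -0·log(0.76) - 1·log(0.24) = -log(0.24) = 1.427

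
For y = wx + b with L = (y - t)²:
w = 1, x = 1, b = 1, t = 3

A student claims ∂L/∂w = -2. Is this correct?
Correct

y = (1)(1) + 1 = 2
∂L/∂y = 2(y - t) = 2(2 - 3) = -2
∂y/∂w = x = 1
∂L/∂w = -2 × 1 = -2

Claimed value: -2
Correct: The correct gradient is -2.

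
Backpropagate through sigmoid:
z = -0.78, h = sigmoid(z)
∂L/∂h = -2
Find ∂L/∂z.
∂L/∂z = -0.431

σ(-0.78) = 0.3143
σ'(-0.78) = σ(-0.78)(1 - σ(-0.78)) = 0.3143 × 0.6857 = 0.2155
∂L/∂z = ∂L/∂h · σ'(z) = -2 × 0.2155 = -0.431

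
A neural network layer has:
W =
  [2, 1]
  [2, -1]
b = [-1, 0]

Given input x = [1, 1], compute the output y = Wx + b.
y = [2, 1]

Wx = [2×1 + 1×1, 2×1 + -1×1]
   = [3, 1]
y = Wx + b = [3 + -1, 1 + 0] = [2, 1]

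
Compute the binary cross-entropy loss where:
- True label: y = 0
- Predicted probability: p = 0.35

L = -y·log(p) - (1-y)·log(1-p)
L = 0.4308

L = -0·log(0.35) - 1·log(0.65) = -log(0.65) = 0.4308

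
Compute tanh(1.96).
0.9611

tanh(1.96) = (e^(1.96) - e^(-1.96))/(e^(1.96) + e^(-1.96)) = 0.9611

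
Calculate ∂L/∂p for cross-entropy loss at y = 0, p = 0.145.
∂L/∂p = 1.17

∂L/∂p = -y/p + (1-y)/(1-p) = 0 + 1/0.855 = 1.17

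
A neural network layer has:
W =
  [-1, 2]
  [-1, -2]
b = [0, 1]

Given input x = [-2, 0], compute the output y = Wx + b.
y = [2, 3]

Wx = [-1×-2 + 2×0, -1×-2 + -2×0]
   = [2, 2]
y = Wx + b = [2 + 0, 2 + 1] = [2, 3]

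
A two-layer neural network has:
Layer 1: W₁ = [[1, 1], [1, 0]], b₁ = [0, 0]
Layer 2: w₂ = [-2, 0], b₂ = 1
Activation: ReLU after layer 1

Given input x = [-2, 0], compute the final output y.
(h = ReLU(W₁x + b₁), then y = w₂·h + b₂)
y = 1

Layer 1 pre-activation: z₁ = [-2, -2]
After ReLU: h = [0, 0]
Layer 2 output: y = -2×0 + 0×0 + 1 = 1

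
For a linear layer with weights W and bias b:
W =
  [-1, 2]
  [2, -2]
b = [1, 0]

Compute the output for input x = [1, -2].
y = [-4, 6]

Wx = [-1×1 + 2×-2, 2×1 + -2×-2]
   = [-5, 6]
y = Wx + b = [-5 + 1, 6 + 0] = [-4, 6]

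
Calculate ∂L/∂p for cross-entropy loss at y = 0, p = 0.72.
∂L/∂p = 3.571

∂L/∂p = -y/p + (1-y)/(1-p) = 0 + 1/0.28 = 3.571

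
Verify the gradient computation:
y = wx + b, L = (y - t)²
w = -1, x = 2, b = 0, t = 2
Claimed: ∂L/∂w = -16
Correct

y = (-1)(2) + 0 = -2
∂L/∂y = 2(y - t) = 2(-2 - 2) = -8
∂y/∂w = x = 2
∂L/∂w = -8 × 2 = -16

Claimed value: -16
Correct: The correct gradient is -16.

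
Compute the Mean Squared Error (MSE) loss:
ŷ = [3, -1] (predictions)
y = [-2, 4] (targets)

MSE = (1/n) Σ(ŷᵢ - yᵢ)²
MSE = 25

MSE = (1/2)((3--2)² + (-1-4)²) = (1/2)(25 + 25) = 25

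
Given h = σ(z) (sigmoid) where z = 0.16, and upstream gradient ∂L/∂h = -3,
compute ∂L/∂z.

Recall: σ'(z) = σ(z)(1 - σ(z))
∂L/∂z = -0.7452

σ(0.16) = 0.5399
σ'(0.16) = σ(0.16)(1 - σ(0.16)) = 0.5399 × 0.4601 = 0.2484
∂L/∂z = ∂L/∂h · σ'(z) = -3 × 0.2484 = -0.7452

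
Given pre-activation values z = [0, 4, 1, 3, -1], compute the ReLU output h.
h = [0, 4, 1, 3, 0]

ReLU applied element-wise: max(0,0)=0, max(0,4)=4, max(0,1)=1, max(0,3)=3, max(0,-1)=0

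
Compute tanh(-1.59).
-0.9201

tanh(-1.59) = (e^(-1.59) - e^(1.59))/(e^(-1.59) + e^(1.59)) = -0.9201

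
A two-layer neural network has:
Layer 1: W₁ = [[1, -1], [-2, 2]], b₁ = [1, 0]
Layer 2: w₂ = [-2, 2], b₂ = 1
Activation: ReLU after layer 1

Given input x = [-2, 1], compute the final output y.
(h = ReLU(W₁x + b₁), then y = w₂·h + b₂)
y = 13

Layer 1 pre-activation: z₁ = [-2, 6]
After ReLU: h = [0, 6]
Layer 2 output: y = -2×0 + 2×6 + 1 = 13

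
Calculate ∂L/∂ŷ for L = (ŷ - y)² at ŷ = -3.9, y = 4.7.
∂L/∂ŷ = -17.2

∂L/∂ŷ = 2(ŷ - y) = 2(-3.9 - 4.7) = 2(-8.6) = -17.2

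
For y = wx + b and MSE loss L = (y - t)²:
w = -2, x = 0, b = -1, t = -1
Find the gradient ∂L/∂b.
∂L/∂b = 0

y = wx + b = (-2)(0) + -1 = -1
∂L/∂y = 2(y - t) = 2(-1 - -1) = 0
∂y/∂b = 1
∂L/∂b = ∂L/∂y · ∂y/∂b = 0 × 1 = 0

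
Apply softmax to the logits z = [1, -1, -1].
p = [0.787, 0.1065, 0.1065]

exp(z) = [2.718, 0.3679, 0.3679]
Sum = 3.454
p = [0.787, 0.1065, 0.1065]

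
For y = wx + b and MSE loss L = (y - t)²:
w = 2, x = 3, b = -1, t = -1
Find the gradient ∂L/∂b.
∂L/∂b = 12

y = wx + b = (2)(3) + -1 = 5
∂L/∂y = 2(y - t) = 2(5 - -1) = 12
∂y/∂b = 1
∂L/∂b = ∂L/∂y · ∂y/∂b = 12 × 1 = 12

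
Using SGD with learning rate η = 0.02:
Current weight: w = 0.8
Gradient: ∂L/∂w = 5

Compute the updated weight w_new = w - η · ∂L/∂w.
w_new = 0.7

w_new = w - η·∂L/∂w = 0.8 - 0.02×(5) = 0.8 - (0.1) = 0.7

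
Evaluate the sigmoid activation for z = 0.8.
0.69

sigmoid(0.8) = 1/(1 + e^(-0.8)) = 1/(1 + 0.4493) = 0.69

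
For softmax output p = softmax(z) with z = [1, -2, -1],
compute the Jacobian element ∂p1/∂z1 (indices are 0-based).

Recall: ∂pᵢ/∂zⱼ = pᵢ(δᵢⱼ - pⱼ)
∂p1/∂z1 = 0.04025

p = softmax(z) = [0.8438, 0.04201, 0.1142]
p1 = 0.04201

∂p1/∂z1 = p1(1 - p1) = 0.04201 × (1 - 0.04201) = 0.04025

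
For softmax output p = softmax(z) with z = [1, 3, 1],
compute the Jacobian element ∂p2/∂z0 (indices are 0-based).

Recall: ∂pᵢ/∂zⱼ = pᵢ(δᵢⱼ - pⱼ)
∂p2/∂z0 = -0.01134

p = softmax(z) = [0.1065, 0.787, 0.1065]
p2 = 0.1065, p0 = 0.1065

∂p2/∂z0 = -p2 × p0 = -0.1065 × 0.1065 = -0.01134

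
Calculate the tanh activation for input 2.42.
0.9843

tanh(2.42) = (e^(2.42) - e^(-2.42))/(e^(2.42) + e^(-2.42)) = 0.9843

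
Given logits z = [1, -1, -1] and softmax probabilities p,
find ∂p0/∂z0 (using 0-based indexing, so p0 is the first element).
∂p0/∂z0 = 0.1676

p = softmax(z) = [0.787, 0.1065, 0.1065]
p0 = 0.787

∂p0/∂z0 = p0(1 - p0) = 0.787 × (1 - 0.787) = 0.1676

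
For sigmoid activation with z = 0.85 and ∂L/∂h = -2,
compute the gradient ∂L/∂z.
∂L/∂z = -0.4195

σ(0.85) = 0.7006
σ'(0.85) = σ(0.85)(1 - σ(0.85)) = 0.7006 × 0.2994 = 0.2098
∂L/∂z = ∂L/∂h · σ'(z) = -2 × 0.2098 = -0.4195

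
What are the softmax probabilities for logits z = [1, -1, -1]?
p = [0.787, 0.1065, 0.1065]

exp(z) = [2.718, 0.3679, 0.3679]
Sum = 3.454
p = [0.787, 0.1065, 0.1065]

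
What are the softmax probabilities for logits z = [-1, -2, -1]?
p = [0.4223, 0.1554, 0.4223]

exp(z) = [0.3679, 0.1353, 0.3679]
Sum = 0.8711
p = [0.4223, 0.1554, 0.4223]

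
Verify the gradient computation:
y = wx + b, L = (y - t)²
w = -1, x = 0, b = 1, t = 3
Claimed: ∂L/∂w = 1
Incorrect

y = (-1)(0) + 1 = 1
∂L/∂y = 2(y - t) = 2(1 - 3) = -4
∂y/∂w = x = 0
∂L/∂w = -4 × 0 = 0

Claimed value: 1
Incorrect: The correct gradient is 0.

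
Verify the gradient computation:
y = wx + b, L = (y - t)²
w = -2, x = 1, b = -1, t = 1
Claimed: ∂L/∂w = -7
Incorrect

y = (-2)(1) + -1 = -3
∂L/∂y = 2(y - t) = 2(-3 - 1) = -8
∂y/∂w = x = 1
∂L/∂w = -8 × 1 = -8

Claimed value: -7
Incorrect: The correct gradient is -8.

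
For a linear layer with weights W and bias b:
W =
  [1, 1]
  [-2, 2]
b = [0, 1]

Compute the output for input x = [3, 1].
y = [4, -3]

Wx = [1×3 + 1×1, -2×3 + 2×1]
   = [4, -4]
y = Wx + b = [4 + 0, -4 + 1] = [4, -3]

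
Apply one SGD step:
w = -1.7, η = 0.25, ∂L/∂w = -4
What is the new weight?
w_new = -0.7

w_new = w - η·∂L/∂w = -1.7 - 0.25×(-4) = -1.7 - (-1) = -0.7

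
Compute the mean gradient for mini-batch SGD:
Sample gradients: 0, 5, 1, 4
Average gradient = 2.5

Average = (1/4)(0 + 5 + 1 + 4) = 10/4 = 2.5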